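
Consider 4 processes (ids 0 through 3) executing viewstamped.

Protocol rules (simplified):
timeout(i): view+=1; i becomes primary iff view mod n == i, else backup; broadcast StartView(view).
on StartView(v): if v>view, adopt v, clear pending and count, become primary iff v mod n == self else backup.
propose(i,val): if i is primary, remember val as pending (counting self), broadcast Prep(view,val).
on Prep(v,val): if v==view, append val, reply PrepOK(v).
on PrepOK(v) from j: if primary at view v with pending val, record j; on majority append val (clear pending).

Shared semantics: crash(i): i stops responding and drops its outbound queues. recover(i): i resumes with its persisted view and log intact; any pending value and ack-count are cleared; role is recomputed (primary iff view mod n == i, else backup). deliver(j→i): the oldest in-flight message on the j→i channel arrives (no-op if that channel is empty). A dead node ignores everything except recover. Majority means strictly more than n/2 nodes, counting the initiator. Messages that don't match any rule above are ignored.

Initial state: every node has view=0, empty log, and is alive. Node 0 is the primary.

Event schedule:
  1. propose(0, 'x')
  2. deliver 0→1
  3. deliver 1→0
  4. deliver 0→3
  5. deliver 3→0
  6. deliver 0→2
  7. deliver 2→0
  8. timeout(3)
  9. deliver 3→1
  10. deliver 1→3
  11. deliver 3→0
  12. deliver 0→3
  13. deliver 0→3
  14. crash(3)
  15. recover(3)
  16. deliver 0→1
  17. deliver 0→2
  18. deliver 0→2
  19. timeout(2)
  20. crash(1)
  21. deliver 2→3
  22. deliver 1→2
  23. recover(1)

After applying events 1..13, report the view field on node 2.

0

step 1 propose(0,'x'): —
step 2 deliver 0→1: 1={back,v=0,log=x}
step 3 deliver 1→0: —
step 4 deliver 0→3: 3={back,v=0,log=x}
step 5 deliver 3→0: 0={prim,v=0,log=x}
step 6 deliver 0→2: 2={back,v=0,log=x}
step 7 deliver 2→0: —
step 8 timeout(3): 3={back,v=1,log=x}
step 9 deliver 3→1: 1={prim,v=1,log=x}
step 10 deliver 1→3: —
step 11 deliver 3→0: 0={back,v=1,log=x}
step 12 deliver 0→3: —
step 13 deliver 0→3: —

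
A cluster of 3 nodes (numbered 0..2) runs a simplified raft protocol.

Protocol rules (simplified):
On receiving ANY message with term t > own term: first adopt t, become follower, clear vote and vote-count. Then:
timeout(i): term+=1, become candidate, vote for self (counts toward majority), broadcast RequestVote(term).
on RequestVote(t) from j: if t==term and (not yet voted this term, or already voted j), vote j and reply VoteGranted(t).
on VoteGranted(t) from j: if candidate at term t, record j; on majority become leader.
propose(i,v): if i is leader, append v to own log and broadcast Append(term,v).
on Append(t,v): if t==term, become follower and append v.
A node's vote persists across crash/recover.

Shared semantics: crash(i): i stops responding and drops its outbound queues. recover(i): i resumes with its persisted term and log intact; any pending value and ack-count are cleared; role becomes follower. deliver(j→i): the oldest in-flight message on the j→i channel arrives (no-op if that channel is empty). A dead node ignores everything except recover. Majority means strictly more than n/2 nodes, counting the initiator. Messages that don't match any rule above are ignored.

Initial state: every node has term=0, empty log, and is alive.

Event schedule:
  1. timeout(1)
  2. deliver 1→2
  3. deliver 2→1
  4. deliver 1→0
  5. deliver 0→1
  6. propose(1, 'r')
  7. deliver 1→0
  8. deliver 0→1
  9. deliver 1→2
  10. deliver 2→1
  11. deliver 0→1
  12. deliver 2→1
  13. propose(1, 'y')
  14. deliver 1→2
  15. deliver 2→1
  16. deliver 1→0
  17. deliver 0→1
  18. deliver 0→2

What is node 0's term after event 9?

1. timeout(1):  <1:cand t1 ->
2. deliver 1→2:  <2:foll t1 ->
3. deliver 2→1:  <1:lead t1 ->
4. deliver 1→0:  <0:foll t1 ->
5. deliver 0→1:  nop
6. propose(1,'r'):  <1:lead t1 r>
7. deliver 1→0:  <0:foll t1 r>
8. deliver 0→1:  nop
9. deliver 1→2:  <2:foll t1 r>

1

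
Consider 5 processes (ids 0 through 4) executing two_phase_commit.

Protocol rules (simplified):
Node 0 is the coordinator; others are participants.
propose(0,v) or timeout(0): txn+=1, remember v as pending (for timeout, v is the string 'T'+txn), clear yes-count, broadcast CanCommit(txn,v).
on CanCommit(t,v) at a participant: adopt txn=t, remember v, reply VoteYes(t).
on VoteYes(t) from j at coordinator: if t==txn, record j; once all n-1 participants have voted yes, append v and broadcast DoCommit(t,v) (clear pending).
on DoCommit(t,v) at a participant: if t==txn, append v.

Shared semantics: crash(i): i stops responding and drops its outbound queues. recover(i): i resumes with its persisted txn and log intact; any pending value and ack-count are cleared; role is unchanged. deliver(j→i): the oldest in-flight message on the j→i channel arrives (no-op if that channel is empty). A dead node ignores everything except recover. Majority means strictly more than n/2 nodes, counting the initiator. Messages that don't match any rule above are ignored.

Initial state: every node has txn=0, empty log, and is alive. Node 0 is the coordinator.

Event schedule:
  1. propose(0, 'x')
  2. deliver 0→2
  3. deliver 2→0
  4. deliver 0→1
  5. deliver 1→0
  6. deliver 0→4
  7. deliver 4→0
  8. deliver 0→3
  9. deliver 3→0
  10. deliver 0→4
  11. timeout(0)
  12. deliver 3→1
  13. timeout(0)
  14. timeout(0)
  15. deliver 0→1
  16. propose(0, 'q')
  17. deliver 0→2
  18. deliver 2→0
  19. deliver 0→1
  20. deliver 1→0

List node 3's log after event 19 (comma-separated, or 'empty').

1. propose(0,'x'):  <0:coor t1 ->
2. deliver 0→2:  <2:part t1 ->
3. deliver 2→0:  nop
4. deliver 0→1:  <1:part t1 ->
5. deliver 1→0:  nop
6. deliver 0→4:  <4:part t1 ->
7. deliver 4→0:  nop
8. deliver 0→3:  <3:part t1 ->
9. deliver 3→0:  <0:coor t1 x>
10. deliver 0→4:  <4:part t1 x>
11. timeout(0):  <0:coor t2 x>
12. deliver 3→1:  nop
13. timeout(0):  <0:coor t3 x>
14. timeout(0):  <0:coor t4 x>
15. deliver 0→1:  <1:part t1 x>
16. propose(0,'q'):  <0:coor t5 x>
17. deliver 0→2:  <2:part t1 x>
18. deliver 2→0:  nop
19. deliver 0→1:  <1:part t2 x>

empty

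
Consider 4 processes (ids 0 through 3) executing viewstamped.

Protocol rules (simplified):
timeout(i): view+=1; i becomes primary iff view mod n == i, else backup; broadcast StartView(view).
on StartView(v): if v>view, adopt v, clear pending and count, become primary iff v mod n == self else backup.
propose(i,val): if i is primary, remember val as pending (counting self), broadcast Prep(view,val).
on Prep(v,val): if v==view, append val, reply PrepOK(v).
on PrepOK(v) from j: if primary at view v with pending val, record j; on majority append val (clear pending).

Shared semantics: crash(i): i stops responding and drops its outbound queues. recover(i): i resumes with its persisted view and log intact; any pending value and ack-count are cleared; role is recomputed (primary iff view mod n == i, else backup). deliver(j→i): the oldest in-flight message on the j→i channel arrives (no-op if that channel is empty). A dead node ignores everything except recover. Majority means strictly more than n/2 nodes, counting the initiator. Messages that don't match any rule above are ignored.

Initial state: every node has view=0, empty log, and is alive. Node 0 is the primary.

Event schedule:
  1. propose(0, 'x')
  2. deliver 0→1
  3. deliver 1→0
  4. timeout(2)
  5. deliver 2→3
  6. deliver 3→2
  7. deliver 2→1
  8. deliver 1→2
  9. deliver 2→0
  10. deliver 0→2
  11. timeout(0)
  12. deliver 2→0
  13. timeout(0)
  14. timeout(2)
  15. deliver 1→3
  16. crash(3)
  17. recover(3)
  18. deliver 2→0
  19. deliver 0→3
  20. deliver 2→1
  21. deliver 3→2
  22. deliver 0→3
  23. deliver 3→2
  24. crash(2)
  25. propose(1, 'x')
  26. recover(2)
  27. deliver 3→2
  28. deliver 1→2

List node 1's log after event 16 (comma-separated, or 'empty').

[1] propose(0,'x') → ∅
[2] deliver 0→1 → N1(back v0 [x])
[3] deliver 1→0 → ∅
[4] timeout(2) → N2(back v1 [-])
[5] deliver 2→3 → N3(back v1 [-])
[6] deliver 3→2 → ∅
[7] deliver 2→1 → N1(prim v1 [x])
[8] deliver 1→2 → ∅
[9] deliver 2→0 → N0(back v1 [-])
[10] deliver 0→2 → ∅
[11] timeout(0) → N0(back v2 [-])
[12] deliver 2→0 → ∅
[13] timeout(0) → N0(back v3 [-])
[14] timeout(2) → N2(prim v2 [-])
[15] deliver 1→3 → ∅
[16] crash(3) → N3(✗back v1 [-])

x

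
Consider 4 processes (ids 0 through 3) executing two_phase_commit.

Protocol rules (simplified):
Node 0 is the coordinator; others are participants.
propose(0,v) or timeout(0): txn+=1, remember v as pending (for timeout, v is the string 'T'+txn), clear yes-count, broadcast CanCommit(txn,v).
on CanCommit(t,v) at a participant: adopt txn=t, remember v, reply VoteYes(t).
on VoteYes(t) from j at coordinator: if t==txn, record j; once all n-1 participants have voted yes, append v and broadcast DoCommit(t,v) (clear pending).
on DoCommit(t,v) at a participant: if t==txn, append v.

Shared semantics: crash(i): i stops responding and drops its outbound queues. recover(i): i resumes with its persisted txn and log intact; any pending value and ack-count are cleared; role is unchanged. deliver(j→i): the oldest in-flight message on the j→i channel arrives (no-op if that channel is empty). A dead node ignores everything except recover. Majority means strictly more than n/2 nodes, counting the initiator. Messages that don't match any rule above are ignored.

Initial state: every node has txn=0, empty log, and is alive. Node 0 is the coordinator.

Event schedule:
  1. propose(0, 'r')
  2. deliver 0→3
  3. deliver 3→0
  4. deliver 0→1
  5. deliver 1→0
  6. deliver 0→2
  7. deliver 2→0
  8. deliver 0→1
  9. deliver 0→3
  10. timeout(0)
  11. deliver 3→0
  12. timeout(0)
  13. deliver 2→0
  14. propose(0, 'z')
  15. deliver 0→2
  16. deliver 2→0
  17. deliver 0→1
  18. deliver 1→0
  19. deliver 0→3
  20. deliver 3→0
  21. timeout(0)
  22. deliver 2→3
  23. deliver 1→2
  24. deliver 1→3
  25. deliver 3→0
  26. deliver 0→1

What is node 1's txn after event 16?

[1] propose(0,'r') → N0(coor t1 [-])
[2] deliver 0→3 → N3(part t1 [-])
[3] deliver 3→0 → ∅
[4] deliver 0→1 → N1(part t1 [-])
[5] deliver 1→0 → ∅
[6] deliver 0→2 → N2(part t1 [-])
[7] deliver 2→0 → N0(coor t1 [r])
[8] deliver 0→1 → N1(part t1 [r])
[9] deliver 0→3 → N3(part t1 [r])
[10] timeout(0) → N0(coor t2 [r])
[11] deliver 3→0 → ∅
[12] timeout(0) → N0(coor t3 [r])
[13] deliver 2→0 → ∅
[14] propose(0,'z') → N0(coor t4 [r])
[15] deliver 0→2 → N2(part t1 [r])
[16] deliver 2→0 → ∅

1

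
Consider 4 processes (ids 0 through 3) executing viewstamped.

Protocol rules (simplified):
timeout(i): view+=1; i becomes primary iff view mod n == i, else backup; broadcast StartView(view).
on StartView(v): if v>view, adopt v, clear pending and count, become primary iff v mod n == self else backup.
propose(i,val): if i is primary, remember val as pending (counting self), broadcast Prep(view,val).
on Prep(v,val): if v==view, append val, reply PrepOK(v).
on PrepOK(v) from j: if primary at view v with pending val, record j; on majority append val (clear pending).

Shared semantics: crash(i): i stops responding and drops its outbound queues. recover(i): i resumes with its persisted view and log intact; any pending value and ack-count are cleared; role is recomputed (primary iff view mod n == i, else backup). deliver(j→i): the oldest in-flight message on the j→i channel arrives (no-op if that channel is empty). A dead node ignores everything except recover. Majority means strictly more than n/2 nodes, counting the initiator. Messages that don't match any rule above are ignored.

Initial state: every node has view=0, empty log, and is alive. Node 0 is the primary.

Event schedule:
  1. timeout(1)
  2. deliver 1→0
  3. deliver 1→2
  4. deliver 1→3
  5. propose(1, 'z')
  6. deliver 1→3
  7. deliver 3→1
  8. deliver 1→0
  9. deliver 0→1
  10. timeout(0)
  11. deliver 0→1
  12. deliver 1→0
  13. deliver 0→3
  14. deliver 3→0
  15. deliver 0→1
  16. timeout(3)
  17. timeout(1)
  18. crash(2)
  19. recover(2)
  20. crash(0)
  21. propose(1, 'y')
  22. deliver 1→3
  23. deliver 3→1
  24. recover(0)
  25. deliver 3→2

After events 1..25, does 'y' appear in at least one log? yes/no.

no

e1 timeout(1): 1[prim,v=1,-]
e2 deliver 1→0: 0[back,v=1,-]
e3 deliver 1→2: 2[back,v=1,-]
e4 deliver 1→3: 3[back,v=1,-]
e5 propose(1,'z'): ·
e6 deliver 1→3: 3[back,v=1,z]
e7 deliver 3→1: ·
e8 deliver 1→0: 0[back,v=1,z]
e9 deliver 0→1: 1[prim,v=1,z]
e10 timeout(0): 0[back,v=2,z]
e11 deliver 0→1: 1[back,v=2,z]
e12 deliver 1→0: ·
e13 deliver 0→3: 3[back,v=2,z]
e14 deliver 3→0: ·
e15 deliver 0→1: ·
e16 timeout(3): 3[prim,v=3,z]
e17 timeout(1): 1[back,v=3,z]
e18 crash(2): 2[✗back,v=1,-]
e19 recover(2): 2[back,v=1,-]
e20 crash(0): 0[✗back,v=2,z]
e21 propose(1,'y'): ·
e22 deliver 1→3: ·
e23 deliver 3→1: ·
e24 recover(0): 0[back,v=2,z]
e25 deliver 3→2: 2[back,v=3,-]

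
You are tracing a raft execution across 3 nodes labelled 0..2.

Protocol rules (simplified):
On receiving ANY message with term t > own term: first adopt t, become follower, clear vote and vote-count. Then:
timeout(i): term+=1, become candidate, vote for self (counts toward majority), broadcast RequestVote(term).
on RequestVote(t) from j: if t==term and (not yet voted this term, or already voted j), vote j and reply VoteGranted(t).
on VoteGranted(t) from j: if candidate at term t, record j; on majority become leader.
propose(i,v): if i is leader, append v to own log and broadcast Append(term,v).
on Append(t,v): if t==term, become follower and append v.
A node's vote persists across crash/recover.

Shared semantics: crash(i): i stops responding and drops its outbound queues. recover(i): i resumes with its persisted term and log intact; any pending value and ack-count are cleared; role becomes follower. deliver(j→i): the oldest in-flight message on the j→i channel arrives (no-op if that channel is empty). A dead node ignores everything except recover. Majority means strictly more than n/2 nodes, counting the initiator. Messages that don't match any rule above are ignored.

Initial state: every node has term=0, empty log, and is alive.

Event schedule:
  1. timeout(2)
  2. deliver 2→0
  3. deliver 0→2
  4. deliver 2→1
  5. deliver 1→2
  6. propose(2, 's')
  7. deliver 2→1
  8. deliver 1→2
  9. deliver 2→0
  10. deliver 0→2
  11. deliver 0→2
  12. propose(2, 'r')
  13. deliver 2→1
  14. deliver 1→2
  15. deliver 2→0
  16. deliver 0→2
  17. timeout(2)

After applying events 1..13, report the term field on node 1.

step 1 timeout(2): 2={cand,t=1,log=-}
step 2 deliver 2→0: 0={foll,t=1,log=-}
step 3 deliver 0→2: 2={lead,t=1,log=-}
step 4 deliver 2→1: 1={foll,t=1,log=-}
step 5 deliver 1→2: —
step 6 propose(2,'s'): 2={lead,t=1,log=s}
step 7 deliver 2→1: 1={foll,t=1,log=s}
step 8 deliver 1→2: —
step 9 deliver 2→0: 0={foll,t=1,log=s}
step 10 deliver 0→2: —
step 11 deliver 0→2: —
step 12 propose(2,'r'): 2={lead,t=1,log=s,r}
step 13 deliver 2→1: 1={foll,t=1,log=s,r}

1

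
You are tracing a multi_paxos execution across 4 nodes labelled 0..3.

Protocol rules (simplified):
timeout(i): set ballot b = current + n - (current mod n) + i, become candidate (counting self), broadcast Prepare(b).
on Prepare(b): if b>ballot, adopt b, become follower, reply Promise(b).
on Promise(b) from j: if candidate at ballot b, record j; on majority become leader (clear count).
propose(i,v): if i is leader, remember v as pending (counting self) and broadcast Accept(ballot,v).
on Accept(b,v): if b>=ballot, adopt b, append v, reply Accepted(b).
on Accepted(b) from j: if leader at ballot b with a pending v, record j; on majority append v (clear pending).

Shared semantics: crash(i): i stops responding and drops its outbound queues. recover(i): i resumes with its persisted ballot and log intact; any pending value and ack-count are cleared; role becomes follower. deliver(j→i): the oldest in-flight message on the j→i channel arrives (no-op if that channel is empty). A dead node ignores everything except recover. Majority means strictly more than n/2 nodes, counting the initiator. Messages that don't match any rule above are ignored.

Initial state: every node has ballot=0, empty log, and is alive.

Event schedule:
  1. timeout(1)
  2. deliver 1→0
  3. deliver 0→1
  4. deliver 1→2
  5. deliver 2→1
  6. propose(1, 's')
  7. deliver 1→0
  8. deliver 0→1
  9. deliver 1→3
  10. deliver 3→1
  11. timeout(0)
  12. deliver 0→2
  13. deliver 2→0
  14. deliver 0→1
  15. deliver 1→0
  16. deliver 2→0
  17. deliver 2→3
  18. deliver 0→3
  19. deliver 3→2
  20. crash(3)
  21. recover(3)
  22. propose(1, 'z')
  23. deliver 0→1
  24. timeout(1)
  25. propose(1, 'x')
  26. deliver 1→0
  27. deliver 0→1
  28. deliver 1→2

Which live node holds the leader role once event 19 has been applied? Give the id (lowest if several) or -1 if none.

1. timeout(1):  <1:cand b5 ->
2. deliver 1→0:  <0:foll b5 ->
3. deliver 0→1:  nop
4. deliver 1→2:  <2:foll b5 ->
5. deliver 2→1:  <1:lead b5 ->
6. propose(1,'s'):  nop
7. deliver 1→0:  <0:foll b5 s>
8. deliver 0→1:  nop
9. deliver 1→3:  <3:foll b5 ->
10. deliver 3→1:  nop
11. timeout(0):  <0:cand b8 s>
12. deliver 0→2:  <2:foll b8 ->
13. deliver 2→0:  nop
14. deliver 0→1:  <1:foll b8 ->
15. deliver 1→0:  <0:lead b8 s>
16. deliver 2→0:  nop
17. deliver 2→3:  nop
18. deliver 0→3:  <3:foll b8 ->
19. deliver 3→2:  nop

0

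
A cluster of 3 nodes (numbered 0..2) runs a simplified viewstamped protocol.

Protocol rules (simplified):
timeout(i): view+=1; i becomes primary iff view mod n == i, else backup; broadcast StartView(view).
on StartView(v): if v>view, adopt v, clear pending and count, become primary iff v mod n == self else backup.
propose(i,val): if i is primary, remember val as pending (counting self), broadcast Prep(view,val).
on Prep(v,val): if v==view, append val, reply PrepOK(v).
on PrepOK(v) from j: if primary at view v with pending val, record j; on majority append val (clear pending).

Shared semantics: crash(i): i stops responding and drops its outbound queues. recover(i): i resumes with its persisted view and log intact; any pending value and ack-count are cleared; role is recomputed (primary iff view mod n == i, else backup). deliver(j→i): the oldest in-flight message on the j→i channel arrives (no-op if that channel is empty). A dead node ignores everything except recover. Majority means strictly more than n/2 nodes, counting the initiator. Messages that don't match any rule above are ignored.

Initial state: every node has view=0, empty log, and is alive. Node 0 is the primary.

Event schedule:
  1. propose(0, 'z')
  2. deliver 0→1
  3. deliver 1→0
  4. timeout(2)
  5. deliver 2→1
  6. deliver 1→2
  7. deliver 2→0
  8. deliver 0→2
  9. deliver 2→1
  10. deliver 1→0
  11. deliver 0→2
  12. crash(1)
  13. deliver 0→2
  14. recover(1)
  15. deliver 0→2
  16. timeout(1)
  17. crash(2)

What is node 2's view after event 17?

[1] propose(0,'z') → ∅
[2] deliver 0→1 → N1(back v0 [z])
[3] deliver 1→0 → N0(prim v0 [z])
[4] timeout(2) → N2(back v1 [-])
[5] deliver 2→1 → N1(prim v1 [z])
[6] deliver 1→2 → ∅
[7] deliver 2→0 → N0(back v1 [z])
[8] deliver 0→2 → ∅
[9] deliver 2→1 → ∅
[10] deliver 1→0 → ∅
[11] deliver 0→2 → ∅
[12] crash(1) → N1(✗prim v1 [z])
[13] deliver 0→2 → ∅
[14] recover(1) → N1(prim v1 [z])
[15] deliver 0→2 → ∅
[16] timeout(1) → N1(back v2 [z])
[17] crash(2) → N2(✗back v1 [-])

1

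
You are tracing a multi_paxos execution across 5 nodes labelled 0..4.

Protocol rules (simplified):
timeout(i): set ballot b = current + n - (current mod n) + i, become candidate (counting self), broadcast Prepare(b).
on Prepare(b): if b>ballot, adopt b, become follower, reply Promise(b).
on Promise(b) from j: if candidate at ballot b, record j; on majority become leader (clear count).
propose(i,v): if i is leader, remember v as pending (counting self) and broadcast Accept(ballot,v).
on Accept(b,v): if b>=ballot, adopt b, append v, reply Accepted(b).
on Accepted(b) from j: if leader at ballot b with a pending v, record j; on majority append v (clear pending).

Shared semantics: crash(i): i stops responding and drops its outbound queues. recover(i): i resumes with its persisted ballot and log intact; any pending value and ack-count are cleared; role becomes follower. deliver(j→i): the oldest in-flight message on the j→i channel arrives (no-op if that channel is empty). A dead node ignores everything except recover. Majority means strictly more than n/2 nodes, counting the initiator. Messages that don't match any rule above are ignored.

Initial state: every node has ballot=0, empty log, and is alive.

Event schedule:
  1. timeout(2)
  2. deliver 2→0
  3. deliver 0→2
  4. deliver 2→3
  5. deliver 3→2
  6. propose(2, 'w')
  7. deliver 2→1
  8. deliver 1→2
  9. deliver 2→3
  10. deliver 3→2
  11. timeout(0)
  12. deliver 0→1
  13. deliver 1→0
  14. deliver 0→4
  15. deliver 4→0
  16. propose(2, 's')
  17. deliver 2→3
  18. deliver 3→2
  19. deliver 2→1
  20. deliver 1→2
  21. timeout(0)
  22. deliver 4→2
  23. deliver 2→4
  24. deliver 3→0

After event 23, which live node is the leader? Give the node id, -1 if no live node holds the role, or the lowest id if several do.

1. timeout(2):  <2:cand b7 ->
2. deliver 2→0:  <0:foll b7 ->
3. deliver 0→2:  nop
4. deliver 2→3:  <3:foll b7 ->
5. deliver 3→2:  <2:lead b7 ->
6. propose(2,'w'):  nop
7. deliver 2→1:  <1:foll b7 ->
8. deliver 1→2:  nop
9. deliver 2→3:  <3:foll b7 w>
10. deliver 3→2:  nop
11. timeout(0):  <0:cand b10 ->
12. deliver 0→1:  <1:foll b10 ->
13. deliver 1→0:  nop
14. deliver 0→4:  <4:foll b10 ->
15. deliver 4→0:  <0:lead b10 ->
16. propose(2,'s'):  nop
17. deliver 2→3:  <3:foll b7 w,s>
18. deliver 3→2:  nop
19. deliver 2→1:  nop
20. deliver 1→2:  nop
21. timeout(0):  <0:cand b15 ->
22. deliver 4→2:  nop
23. deliver 2→4:  nop

2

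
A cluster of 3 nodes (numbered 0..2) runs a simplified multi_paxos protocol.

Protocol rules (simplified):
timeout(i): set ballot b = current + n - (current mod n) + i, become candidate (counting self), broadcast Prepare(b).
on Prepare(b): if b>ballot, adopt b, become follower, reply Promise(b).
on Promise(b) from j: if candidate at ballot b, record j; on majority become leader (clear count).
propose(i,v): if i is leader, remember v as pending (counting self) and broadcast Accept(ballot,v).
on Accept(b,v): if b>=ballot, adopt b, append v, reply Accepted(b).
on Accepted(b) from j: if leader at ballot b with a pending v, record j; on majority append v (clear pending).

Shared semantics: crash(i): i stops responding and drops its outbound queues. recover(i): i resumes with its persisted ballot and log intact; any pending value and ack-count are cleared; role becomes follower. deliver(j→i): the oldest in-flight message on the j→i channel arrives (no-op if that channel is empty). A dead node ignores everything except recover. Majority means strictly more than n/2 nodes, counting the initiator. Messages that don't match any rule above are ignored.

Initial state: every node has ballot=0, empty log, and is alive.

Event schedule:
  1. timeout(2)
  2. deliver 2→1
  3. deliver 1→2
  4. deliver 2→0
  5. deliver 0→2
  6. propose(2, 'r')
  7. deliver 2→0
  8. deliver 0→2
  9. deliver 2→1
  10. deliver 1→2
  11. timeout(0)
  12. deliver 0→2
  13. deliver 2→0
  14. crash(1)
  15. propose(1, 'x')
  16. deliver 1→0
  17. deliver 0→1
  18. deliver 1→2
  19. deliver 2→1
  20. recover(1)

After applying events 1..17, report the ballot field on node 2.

step 1 timeout(2): 2={cand,b=5,log=-}
step 2 deliver 2→1: 1={foll,b=5,log=-}
step 3 deliver 1→2: 2={lead,b=5,log=-}
step 4 deliver 2→0: 0={foll,b=5,log=-}
step 5 deliver 0→2: —
step 6 propose(2,'r'): —
step 7 deliver 2→0: 0={foll,b=5,log=r}
step 8 deliver 0→2: 2={lead,b=5,log=r}
step 9 deliver 2→1: 1={foll,b=5,log=r}
step 10 deliver 1→2: —
step 11 timeout(0): 0={cand,b=6,log=r}
step 12 deliver 0→2: 2={foll,b=6,log=r}
step 13 deliver 2→0: 0={lead,b=6,log=r}
step 14 crash(1): 1={✗foll,b=5,log=r}
step 15 propose(1,'x'): —
step 16 deliver 1→0: —
step 17 deliver 0→1: —

6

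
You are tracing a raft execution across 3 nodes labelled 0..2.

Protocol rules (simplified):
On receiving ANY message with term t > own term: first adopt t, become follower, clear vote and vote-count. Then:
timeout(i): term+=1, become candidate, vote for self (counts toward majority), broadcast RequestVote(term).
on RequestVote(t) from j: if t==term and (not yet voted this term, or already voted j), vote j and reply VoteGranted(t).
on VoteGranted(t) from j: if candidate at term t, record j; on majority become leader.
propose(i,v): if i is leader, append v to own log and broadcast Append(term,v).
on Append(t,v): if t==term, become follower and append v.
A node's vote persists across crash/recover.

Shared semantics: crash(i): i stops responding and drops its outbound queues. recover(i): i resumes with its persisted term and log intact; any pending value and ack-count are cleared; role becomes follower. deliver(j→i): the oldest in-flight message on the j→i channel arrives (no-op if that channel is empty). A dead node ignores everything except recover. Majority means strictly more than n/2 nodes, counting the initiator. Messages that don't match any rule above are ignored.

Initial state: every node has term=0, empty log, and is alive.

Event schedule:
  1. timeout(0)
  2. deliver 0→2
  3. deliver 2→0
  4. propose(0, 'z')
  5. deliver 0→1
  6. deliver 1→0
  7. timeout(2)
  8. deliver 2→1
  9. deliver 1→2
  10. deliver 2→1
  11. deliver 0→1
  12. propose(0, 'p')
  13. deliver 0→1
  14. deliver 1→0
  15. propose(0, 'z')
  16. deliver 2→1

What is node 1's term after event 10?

2

[1] timeout(0) → N0(cand t1 [-])
[2] deliver 0→2 → N2(foll t1 [-])
[3] deliver 2→0 → N0(lead t1 [-])
[4] propose(0,'z') → N0(lead t1 [z])
[5] deliver 0→1 → N1(foll t1 [-])
[6] deliver 1→0 → ∅
[7] timeout(2) → N2(cand t2 [-])
[8] deliver 2→1 → N1(foll t2 [-])
[9] deliver 1→2 → N2(lead t2 [-])
[10] deliver 2→1 → ∅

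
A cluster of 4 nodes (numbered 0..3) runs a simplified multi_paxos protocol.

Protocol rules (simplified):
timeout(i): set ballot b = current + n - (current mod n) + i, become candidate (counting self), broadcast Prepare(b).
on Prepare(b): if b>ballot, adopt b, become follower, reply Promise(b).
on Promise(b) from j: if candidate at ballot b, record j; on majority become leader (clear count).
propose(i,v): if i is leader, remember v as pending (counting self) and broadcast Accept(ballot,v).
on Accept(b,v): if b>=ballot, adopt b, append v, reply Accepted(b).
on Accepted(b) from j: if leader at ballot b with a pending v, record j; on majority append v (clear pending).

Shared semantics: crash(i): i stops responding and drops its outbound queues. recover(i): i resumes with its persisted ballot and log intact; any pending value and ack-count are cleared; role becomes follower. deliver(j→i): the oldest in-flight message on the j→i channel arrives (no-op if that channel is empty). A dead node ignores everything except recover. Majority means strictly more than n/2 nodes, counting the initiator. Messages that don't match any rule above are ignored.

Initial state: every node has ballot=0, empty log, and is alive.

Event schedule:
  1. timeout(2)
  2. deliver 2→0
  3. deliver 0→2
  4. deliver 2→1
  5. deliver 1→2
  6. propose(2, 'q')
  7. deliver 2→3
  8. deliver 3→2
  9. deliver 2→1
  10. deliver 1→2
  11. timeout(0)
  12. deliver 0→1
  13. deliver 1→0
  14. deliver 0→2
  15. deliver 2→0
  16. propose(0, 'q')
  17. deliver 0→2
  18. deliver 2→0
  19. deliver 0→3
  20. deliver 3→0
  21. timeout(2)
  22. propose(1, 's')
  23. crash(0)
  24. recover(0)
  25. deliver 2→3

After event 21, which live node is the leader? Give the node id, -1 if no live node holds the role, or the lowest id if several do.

0

after 1 — timeout(2): n2:cand/b6/[-]
after 2 — deliver 2→0: n0:foll/b6/[-]
after 3 — deliver 0→2: ·
after 4 — deliver 2→1: n1:foll/b6/[-]
after 5 — deliver 1→2: n2:lead/b6/[-]
after 6 — propose(2,'q'): ·
after 7 — deliver 2→3: n3:foll/b6/[-]
after 8 — deliver 3→2: ·
after 9 — deliver 2→1: n1:foll/b6/[q]
after 10 — deliver 1→2: ·
after 11 — timeout(0): n0:cand/b8/[-]
after 12 — deliver 0→1: n1:foll/b8/[q]
after 13 — deliver 1→0: ·
after 14 — deliver 0→2: n2:foll/b8/[-]
after 15 — deliver 2→0: ·
after 16 — propose(0,'q'): ·
after 17 — deliver 0→2: ·
after 18 — deliver 2→0: n0:lead/b8/[-]
after 19 — deliver 0→3: n3:foll/b8/[-]
after 20 — deliver 3→0: ·
after 21 — timeout(2): n2:cand/b14/[-]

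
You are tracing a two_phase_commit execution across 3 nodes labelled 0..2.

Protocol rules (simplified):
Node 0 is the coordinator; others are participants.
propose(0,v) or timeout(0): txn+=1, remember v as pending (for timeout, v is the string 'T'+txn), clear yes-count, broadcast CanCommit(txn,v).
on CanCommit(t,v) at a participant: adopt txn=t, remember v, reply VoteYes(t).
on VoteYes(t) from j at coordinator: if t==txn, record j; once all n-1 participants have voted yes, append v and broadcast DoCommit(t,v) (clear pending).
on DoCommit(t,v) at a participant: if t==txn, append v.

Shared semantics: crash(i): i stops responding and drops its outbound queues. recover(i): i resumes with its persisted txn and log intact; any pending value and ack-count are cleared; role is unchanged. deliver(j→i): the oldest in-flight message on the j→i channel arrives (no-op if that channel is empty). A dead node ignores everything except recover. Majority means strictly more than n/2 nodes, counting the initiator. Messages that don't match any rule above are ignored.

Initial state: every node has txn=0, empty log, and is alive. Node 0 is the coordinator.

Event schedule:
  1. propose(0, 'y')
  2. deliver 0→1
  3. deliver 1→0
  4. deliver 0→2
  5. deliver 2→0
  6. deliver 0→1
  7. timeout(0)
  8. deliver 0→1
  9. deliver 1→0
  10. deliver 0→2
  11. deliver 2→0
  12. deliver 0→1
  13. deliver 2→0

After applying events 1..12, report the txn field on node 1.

2

after 1 — propose(0,'y'): n0:coor/t1/[-]
after 2 — deliver 0→1: n1:part/t1/[-]
after 3 — deliver 1→0: ·
after 4 — deliver 0→2: n2:part/t1/[-]
after 5 — deliver 2→0: n0:coor/t1/[y]
after 6 — deliver 0→1: n1:part/t1/[y]
after 7 — timeout(0): n0:coor/t2/[y]
after 8 — deliver 0→1: n1:part/t2/[y]
after 9 — deliver 1→0: ·
after 10 — deliver 0→2: n2:part/t1/[y]
after 11 — deliver 2→0: ·
after 12 — deliver 0→1: ·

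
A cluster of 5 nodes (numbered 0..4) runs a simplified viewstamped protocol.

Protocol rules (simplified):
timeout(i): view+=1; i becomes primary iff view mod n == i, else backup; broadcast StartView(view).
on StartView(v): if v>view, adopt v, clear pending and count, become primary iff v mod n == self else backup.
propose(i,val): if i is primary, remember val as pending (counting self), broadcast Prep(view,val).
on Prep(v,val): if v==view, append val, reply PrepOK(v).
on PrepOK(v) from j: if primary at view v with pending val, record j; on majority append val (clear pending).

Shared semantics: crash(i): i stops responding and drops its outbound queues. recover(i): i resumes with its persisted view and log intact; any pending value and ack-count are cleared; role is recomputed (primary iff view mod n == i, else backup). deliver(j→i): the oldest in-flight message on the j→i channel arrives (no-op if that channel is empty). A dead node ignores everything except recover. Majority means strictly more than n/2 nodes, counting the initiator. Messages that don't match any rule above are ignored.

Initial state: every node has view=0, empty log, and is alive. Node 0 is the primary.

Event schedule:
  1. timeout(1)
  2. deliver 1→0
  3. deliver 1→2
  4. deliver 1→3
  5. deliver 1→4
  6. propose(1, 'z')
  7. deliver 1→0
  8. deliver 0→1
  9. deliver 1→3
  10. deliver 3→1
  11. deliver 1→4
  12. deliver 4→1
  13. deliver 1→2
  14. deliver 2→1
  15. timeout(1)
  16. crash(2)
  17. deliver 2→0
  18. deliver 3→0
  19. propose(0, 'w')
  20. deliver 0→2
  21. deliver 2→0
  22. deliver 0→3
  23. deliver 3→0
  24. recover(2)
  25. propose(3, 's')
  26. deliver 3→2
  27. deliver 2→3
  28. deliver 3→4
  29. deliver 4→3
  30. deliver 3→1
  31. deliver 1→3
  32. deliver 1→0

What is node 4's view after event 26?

step 1 timeout(1): 1={prim,v=1,log=-}
step 2 deliver 1→0: 0={back,v=1,log=-}
step 3 deliver 1→2: 2={back,v=1,log=-}
step 4 deliver 1→3: 3={back,v=1,log=-}
step 5 deliver 1→4: 4={back,v=1,log=-}
step 6 propose(1,'z'): —
step 7 deliver 1→0: 0={back,v=1,log=z}
step 8 deliver 0→1: —
step 9 deliver 1→3: 3={back,v=1,log=z}
step 10 deliver 3→1: 1={prim,v=1,log=z}
step 11 deliver 1→4: 4={back,v=1,log=z}
step 12 deliver 4→1: —
step 13 deliver 1→2: 2={back,v=1,log=z}
step 14 deliver 2→1: —
step 15 timeout(1): 1={back,v=2,log=z}
step 16 crash(2): 2={✗back,v=1,log=z}
step 17 deliver 2→0: —
step 18 deliver 3→0: —
step 19 propose(0,'w'): —
step 20 deliver 0→2: —
step 21 deliver 2→0: —
step 22 deliver 0→3: —
step 23 deliver 3→0: —
step 24 recover(2): 2={back,v=1,log=z}
step 25 propose(3,'s'): —
step 26 deliver 3→2: —

1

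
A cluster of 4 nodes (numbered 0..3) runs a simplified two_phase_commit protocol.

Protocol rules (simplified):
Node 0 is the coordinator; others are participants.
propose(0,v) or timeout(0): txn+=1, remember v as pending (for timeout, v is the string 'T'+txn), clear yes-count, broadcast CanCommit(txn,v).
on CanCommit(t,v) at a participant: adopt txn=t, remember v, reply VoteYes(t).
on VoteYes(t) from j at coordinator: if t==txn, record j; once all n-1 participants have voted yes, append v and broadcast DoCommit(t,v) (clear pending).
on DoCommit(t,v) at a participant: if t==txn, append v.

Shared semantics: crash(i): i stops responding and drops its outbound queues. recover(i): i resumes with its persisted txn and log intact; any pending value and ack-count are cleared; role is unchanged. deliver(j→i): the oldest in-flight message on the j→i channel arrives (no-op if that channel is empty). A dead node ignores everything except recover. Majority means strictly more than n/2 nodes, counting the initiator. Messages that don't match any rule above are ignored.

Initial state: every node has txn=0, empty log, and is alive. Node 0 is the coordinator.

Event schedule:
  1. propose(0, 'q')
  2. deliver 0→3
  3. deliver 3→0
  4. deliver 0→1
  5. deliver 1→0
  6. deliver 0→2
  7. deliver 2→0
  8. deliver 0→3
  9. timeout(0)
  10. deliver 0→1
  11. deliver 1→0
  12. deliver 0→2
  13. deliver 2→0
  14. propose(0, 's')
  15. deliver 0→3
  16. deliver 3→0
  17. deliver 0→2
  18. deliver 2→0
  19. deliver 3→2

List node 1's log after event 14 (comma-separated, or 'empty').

q

1. propose(0,'q'):  <0:coor t1 ->
2. deliver 0→3:  <3:part t1 ->
3. deliver 3→0:  nop
4. deliver 0→1:  <1:part t1 ->
5. deliver 1→0:  nop
6. deliver 0→2:  <2:part t1 ->
7. deliver 2→0:  <0:coor t1 q>
8. deliver 0→3:  <3:part t1 q>
9. timeout(0):  <0:coor t2 q>
10. deliver 0→1:  <1:part t1 q>
11. deliver 1→0:  nop
12. deliver 0→2:  <2:part t1 q>
13. deliver 2→0:  nop
14. propose(0,'s'):  <0:coor t3 q>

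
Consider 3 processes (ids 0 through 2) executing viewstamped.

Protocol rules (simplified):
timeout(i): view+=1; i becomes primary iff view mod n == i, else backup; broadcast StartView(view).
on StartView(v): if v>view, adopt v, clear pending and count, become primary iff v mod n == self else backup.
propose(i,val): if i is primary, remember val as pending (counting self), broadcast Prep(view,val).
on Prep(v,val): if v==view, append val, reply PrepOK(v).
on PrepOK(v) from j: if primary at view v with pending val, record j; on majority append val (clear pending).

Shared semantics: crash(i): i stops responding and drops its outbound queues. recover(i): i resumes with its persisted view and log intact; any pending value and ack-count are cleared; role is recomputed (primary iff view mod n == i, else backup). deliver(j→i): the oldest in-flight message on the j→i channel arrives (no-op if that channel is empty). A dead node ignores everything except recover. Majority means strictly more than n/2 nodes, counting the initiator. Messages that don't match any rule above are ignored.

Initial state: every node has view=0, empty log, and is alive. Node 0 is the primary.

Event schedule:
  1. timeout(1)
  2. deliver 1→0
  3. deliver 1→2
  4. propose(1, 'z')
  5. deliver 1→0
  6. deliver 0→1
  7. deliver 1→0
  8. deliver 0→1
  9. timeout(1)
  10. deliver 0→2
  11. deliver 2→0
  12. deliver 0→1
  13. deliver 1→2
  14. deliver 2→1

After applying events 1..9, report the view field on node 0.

step 1 timeout(1): 1={prim,v=1,log=-}
step 2 deliver 1→0: 0={back,v=1,log=-}
step 3 deliver 1→2: 2={back,v=1,log=-}
step 4 propose(1,'z'): —
step 5 deliver 1→0: 0={back,v=1,log=z}
step 6 deliver 0→1: 1={prim,v=1,log=z}
step 7 deliver 1→0: —
step 8 deliver 0→1: —
step 9 timeout(1): 1={back,v=2,log=z}

1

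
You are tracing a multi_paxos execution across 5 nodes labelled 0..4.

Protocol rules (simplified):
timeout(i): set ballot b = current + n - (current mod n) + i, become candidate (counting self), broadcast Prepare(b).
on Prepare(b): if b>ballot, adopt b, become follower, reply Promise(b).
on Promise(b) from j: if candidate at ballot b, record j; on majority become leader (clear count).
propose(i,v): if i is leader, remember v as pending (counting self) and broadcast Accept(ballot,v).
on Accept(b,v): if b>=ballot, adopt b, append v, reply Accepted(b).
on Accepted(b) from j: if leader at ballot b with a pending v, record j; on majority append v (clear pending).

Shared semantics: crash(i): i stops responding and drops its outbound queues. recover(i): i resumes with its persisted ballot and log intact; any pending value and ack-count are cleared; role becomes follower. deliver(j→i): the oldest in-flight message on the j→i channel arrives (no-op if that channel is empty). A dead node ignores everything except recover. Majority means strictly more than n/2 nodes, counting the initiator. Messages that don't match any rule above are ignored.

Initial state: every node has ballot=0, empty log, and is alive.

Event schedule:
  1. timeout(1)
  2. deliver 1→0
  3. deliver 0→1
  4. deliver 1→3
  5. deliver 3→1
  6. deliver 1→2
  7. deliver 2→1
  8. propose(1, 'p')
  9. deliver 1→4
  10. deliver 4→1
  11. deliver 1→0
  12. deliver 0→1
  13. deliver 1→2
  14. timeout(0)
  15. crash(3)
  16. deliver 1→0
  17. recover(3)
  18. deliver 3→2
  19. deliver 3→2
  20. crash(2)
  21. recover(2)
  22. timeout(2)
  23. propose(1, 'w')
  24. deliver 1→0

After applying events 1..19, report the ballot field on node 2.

6

step 1 timeout(1): 1={cand,b=6,log=-}
step 2 deliver 1→0: 0={foll,b=6,log=-}
step 3 deliver 0→1: —
step 4 deliver 1→3: 3={foll,b=6,log=-}
step 5 deliver 3→1: 1={lead,b=6,log=-}
step 6 deliver 1→2: 2={foll,b=6,log=-}
step 7 deliver 2→1: —
step 8 propose(1,'p'): —
step 9 deliver 1→4: 4={foll,b=6,log=-}
step 10 deliver 4→1: —
step 11 deliver 1→0: 0={foll,b=6,log=p}
step 12 deliver 0→1: —
step 13 deliver 1→2: 2={foll,b=6,log=p}
step 14 timeout(0): 0={cand,b=10,log=p}
step 15 crash(3): 3={✗foll,b=6,log=-}
step 16 deliver 1→0: —
step 17 recover(3): 3={foll,b=6,log=-}
step 18 deliver 3→2: —
step 19 deliver 3→2: —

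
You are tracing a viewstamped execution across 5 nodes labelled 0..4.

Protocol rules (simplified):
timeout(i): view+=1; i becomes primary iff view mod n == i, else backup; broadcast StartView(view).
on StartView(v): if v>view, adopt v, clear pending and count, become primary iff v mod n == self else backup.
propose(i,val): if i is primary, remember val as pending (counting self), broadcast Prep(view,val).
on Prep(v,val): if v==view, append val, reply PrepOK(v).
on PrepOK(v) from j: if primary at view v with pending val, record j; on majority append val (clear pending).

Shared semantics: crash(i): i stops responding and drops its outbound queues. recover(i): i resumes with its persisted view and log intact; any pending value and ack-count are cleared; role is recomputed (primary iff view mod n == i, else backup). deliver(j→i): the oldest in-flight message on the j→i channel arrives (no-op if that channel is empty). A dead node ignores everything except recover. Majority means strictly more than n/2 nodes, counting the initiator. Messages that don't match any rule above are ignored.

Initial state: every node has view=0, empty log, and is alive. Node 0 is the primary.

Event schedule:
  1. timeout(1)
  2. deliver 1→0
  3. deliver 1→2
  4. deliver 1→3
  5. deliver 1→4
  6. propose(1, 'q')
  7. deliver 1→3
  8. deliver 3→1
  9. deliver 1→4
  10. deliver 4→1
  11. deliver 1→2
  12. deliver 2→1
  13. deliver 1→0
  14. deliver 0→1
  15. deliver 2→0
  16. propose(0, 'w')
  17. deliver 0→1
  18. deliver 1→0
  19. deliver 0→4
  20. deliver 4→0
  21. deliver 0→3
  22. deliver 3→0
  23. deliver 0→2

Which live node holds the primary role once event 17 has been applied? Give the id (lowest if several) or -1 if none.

step 1 timeout(1): 1={prim,v=1,log=-}
step 2 deliver 1→0: 0={back,v=1,log=-}
step 3 deliver 1→2: 2={back,v=1,log=-}
step 4 deliver 1→3: 3={back,v=1,log=-}
step 5 deliver 1→4: 4={back,v=1,log=-}
step 6 propose(1,'q'): —
step 7 deliver 1→3: 3={back,v=1,log=q}
step 8 deliver 3→1: —
step 9 deliver 1→4: 4={back,v=1,log=q}
step 10 deliver 4→1: 1={prim,v=1,log=q}
step 11 deliver 1→2: 2={back,v=1,log=q}
step 12 deliver 2→1: —
step 13 deliver 1→0: 0={back,v=1,log=q}
step 14 deliver 0→1: —
step 15 deliver 2→0: —
step 16 propose(0,'w'): —
step 17 deliver 0→1: —

1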